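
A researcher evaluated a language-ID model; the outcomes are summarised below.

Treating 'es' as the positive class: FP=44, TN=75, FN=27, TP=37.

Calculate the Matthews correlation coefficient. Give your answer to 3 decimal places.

0.200

MCC = (TP·TN − FP·FN) / √((TP+FP)(TP+FN)(TN+FP)(TN+FN))
Numerator = 37·75 − 44·27 = 1587
Denominator = √(81·64·119·102) = √62923392 = 7932.4266
MCC = 1587 / 7932.4266 = 0.200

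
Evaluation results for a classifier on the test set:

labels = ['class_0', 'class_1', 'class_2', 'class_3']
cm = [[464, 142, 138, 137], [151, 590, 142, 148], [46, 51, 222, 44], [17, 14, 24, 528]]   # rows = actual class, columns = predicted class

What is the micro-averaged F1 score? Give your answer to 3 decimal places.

0.631

Micro-averaging pools counts across classes: ΣTP=1804, ΣFP=1054, ΣFN=1054.
Micro-F1 score = 2·TP/(2·TP+FP+FN) on pooled counts = 0.631 (equals overall accuracy in single-label multiclass).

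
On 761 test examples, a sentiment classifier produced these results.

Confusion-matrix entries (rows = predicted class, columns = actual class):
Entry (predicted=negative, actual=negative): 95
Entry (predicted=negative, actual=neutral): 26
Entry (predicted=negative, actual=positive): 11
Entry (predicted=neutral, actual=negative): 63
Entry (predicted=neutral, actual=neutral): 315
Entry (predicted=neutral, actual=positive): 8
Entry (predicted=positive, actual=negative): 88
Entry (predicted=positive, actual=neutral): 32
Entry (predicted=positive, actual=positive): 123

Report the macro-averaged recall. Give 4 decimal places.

0.6990

Per-class recall (TP/(TP+FN)):
  negative: TP=95, FN=63+88=151 → 95/246 = 0.38618
  neutral: TP=315, FN=26+32=58 → 315/373 = 0.84450
  positive: TP=123, FN=11+8=19 → 123/142 = 0.86620
Macro-recall = mean = (0.38618 + 0.84450 + 0.86620) / 3 = 0.6990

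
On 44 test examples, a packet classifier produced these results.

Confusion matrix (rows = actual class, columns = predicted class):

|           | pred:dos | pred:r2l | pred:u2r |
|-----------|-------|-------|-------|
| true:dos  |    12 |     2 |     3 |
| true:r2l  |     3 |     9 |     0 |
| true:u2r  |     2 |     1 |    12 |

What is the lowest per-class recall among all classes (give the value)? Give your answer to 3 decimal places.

0.706

Per-class recall (TP/(TP+FN)):
  dos: TP=12, FN=2+3=5 → 12/17 = 0.7059
  r2l: TP=9, FN=3+0=3 → 9/12 = 0.7500
  u2r: TP=12, FN=2+1=3 → 12/15 = 0.8000
Lowest is class 'dos' with recall = 0.706.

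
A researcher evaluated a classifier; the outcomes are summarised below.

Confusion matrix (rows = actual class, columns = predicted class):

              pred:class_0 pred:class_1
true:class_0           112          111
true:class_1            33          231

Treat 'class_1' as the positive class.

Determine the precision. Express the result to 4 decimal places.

0.6754

Precision = TP/(TP+FP) = 231/(231+111) = 231/342 = 0.6754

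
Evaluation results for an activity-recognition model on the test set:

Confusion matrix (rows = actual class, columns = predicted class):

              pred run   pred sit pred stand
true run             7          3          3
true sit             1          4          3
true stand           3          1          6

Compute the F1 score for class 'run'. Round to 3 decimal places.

0.583

One-vs-rest for 'run': TP = diagonal; FP = other classes predicted 'run'; FN = 'run' predicted as other.
F1 score = 2·TP/(2·TP+FP+FN).
run: TP=7, FP=1+3=4, FN=3+3=6 → 14/24 = 0.5833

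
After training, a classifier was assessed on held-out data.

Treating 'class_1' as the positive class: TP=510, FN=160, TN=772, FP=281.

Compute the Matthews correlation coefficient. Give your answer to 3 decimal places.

0.484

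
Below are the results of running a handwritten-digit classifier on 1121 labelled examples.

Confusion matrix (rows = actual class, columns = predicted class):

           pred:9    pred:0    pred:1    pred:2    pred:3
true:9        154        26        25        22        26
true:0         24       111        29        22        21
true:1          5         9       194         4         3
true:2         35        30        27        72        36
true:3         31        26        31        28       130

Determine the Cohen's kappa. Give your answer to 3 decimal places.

0.486

Observed agreement pₒ = trace/N = 661/1121 = 0.5897
Expected agreement pₑ = Σ (rowᵢ·colᵢ)/N² = (253·249 + 207·202 + 215·306 + 200·148 + 246·216)/1121² = 0.2016
κ = (pₒ − pₑ)/(1 − pₑ) = (0.5897 − 0.2016)/(1 − 0.2016) = 0.486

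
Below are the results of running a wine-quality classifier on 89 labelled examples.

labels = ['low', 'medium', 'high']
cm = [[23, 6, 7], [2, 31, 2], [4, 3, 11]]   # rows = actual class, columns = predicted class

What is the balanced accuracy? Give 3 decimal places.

Balanced accuracy = mean of per-class recall.
  low: recall = 23/36 = 0.6389
  medium: recall = 31/35 = 0.8857
  high: recall = 11/18 = 0.6111
Mean = (0.6389 + 0.8857 + 0.6111) / 3 = 0.712

0.712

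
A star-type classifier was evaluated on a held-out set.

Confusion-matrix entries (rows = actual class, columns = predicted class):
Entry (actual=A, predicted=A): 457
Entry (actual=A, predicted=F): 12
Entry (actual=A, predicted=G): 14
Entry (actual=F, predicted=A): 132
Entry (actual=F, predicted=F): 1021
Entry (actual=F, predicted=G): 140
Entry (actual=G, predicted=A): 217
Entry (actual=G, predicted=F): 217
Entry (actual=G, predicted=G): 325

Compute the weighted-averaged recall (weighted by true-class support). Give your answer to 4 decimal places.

Per-class recall (TP/(TP+FN)):
  A: TP=457, FN=12+14=26 → 457/483 = 0.94617
  F: TP=1021, FN=132+140=272 → 1021/1293 = 0.78964
  G: TP=325, FN=217+217=434 → 325/759 = 0.42819
Weighted-recall = Σ (supportᵢ/N)·recallᵢ with N=2535: (483/2535)·0.94617 + (1293/2535)·0.78964 + (759/2535)·0.42819 = 0.7112

0.7112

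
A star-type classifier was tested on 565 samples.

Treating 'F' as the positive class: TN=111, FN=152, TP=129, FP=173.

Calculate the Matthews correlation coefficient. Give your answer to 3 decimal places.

-0.150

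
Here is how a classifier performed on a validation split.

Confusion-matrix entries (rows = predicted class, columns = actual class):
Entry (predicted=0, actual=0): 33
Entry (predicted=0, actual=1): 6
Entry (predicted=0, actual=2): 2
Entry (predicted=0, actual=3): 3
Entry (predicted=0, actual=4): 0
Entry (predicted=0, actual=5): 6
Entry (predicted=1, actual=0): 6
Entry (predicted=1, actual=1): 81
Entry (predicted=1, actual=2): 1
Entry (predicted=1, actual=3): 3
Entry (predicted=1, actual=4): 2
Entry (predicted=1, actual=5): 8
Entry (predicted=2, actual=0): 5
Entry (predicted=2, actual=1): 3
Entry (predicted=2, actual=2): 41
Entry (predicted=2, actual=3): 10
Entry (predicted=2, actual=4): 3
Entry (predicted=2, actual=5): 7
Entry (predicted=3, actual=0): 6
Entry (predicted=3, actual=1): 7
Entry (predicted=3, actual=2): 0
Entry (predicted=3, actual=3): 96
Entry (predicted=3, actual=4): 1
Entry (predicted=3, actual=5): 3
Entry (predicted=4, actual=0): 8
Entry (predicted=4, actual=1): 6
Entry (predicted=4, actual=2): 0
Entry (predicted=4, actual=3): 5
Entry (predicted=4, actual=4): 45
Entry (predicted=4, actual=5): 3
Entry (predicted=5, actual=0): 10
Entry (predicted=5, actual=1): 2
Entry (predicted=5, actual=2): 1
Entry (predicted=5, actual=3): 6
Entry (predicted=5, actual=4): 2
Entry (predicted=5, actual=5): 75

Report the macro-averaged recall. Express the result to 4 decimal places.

Per-class recall (TP/(TP+FN)):
  0: TP=33, FN=6+5+6+8+10=35 → 33/68 = 0.48529
  1: TP=81, FN=6+3+7+6+2=24 → 81/105 = 0.77143
  2: TP=41, FN=2+1+0+0+1=4 → 41/45 = 0.91111
  3: TP=96, FN=3+3+10+5+6=27 → 96/123 = 0.78049
  4: TP=45, FN=0+2+3+1+2=8 → 45/53 = 0.84906
  5: TP=75, FN=6+8+7+3+3=27 → 75/102 = 0.73529
Macro-recall = mean = (0.48529 + 0.77143 + 0.91111 + 0.78049 + 0.84906 + 0.73529) / 6 = 0.7554

0.7554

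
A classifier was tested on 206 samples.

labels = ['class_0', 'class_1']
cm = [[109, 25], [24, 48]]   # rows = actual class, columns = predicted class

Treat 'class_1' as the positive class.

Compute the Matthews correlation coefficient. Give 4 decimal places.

MCC = (TP·TN − FP·FN) / √((TP+FP)(TP+FN)(TN+FP)(TN+FN))
Numerator = 48·109 − 25·24 = 4632
Denominator = √(73·72·134·133) = √93672432 = 9678.4519
MCC = 4632 / 9678.4519 = 0.4786

0.4786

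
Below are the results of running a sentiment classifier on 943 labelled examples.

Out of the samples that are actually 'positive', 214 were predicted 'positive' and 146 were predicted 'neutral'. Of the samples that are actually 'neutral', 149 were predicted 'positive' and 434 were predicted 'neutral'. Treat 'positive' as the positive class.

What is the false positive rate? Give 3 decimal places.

FPR = FP/(FP+TN) = 149/(149+434) = 0.256

0.256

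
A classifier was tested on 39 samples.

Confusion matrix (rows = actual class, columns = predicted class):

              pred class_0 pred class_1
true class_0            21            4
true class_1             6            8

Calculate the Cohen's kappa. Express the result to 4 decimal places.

0.4248

Observed agreement pₒ = trace/N = 29/39 = 0.74359
Expected agreement pₑ = Σ (rowᵢ·colᵢ)/N² = (25·27 + 14·12)/39² = 0.55424
κ = (pₒ − pₑ)/(1 − pₑ) = (0.74359 − 0.55424)/(1 − 0.55424) = 0.4248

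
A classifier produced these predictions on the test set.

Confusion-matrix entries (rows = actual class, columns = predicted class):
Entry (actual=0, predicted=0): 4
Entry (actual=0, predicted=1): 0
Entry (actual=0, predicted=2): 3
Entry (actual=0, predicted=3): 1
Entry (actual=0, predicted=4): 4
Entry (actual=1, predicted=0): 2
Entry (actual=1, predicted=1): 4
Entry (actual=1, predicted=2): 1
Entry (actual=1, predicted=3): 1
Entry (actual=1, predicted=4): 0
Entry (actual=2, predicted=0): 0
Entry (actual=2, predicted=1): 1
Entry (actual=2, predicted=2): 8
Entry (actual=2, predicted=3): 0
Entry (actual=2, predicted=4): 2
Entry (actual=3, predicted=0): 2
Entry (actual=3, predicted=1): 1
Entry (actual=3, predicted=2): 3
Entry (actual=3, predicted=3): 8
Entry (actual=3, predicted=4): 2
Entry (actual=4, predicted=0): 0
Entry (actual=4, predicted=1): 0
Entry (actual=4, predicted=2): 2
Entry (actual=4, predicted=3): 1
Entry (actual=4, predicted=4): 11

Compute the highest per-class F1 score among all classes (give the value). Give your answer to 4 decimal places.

0.6667

Per-class F1 score (2·TP/(2·TP+FP+FN)):
  0: TP=4, FP=2+0+2+0=4, FN=0+3+1+4=8 → 8/20 = 0.40000
  1: TP=4, FP=0+1+1+0=2, FN=2+1+1+0=4 → 8/14 = 0.57143
  2: TP=8, FP=3+1+3+2=9, FN=0+1+0+2=3 → 16/28 = 0.57143
  3: TP=8, FP=1+1+0+1=3, FN=2+1+3+2=8 → 16/27 = 0.59259
  4: TP=11, FP=4+0+2+2=8, FN=0+0+2+1=3 → 22/33 = 0.66667
Highest is class '4' with F1 score = 0.6667.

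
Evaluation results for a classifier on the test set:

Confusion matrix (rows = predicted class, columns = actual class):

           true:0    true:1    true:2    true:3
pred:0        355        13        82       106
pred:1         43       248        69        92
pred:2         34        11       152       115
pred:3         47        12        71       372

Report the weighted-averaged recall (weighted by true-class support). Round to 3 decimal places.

0.619

Per-class recall (TP/(TP+FN)):
  0: TP=355, FN=43+34+47=124 → 355/479 = 0.7411
  1: TP=248, FN=13+11+12=36 → 248/284 = 0.8732
  2: TP=152, FN=82+69+71=222 → 152/374 = 0.4064
  3: TP=372, FN=106+92+115=313 → 372/685 = 0.5431
Weighted-recall = Σ (supportᵢ/N)·recallᵢ with N=1822: (479/1822)·0.7411 + (284/1822)·0.8732 + (374/1822)·0.4064 + (685/1822)·0.5431 = 0.619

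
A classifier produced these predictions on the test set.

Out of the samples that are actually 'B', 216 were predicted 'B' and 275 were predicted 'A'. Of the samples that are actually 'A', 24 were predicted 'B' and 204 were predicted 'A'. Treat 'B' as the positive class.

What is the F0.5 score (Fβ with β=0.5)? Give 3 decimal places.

Fβ = (1+β²)·TP / ((1+β²)·TP + β²·FN + FP), with β²=1/4
= 1.25·216 / (1.25·216 + 0.25·275 + 24) = 0.744

0.744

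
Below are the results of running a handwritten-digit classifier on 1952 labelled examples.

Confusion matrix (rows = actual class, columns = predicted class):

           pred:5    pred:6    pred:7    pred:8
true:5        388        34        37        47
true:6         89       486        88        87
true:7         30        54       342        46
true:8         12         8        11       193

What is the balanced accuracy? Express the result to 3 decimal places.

Balanced accuracy = mean of per-class recall.
  5: recall = 388/506 = 0.7668
  6: recall = 486/750 = 0.6480
  7: recall = 342/472 = 0.7246
  8: recall = 193/224 = 0.8616
Mean = (0.7668 + 0.6480 + 0.7246 + 0.8616) / 4 = 0.750

0.750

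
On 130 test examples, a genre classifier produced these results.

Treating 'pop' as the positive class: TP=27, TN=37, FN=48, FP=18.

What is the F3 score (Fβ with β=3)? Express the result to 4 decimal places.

0.3750

Fβ = (1+β²)·TP / ((1+β²)·TP + β²·FN + FP), with β²=9
= 10·27 / (10·27 + 9·48 + 18) = 0.3750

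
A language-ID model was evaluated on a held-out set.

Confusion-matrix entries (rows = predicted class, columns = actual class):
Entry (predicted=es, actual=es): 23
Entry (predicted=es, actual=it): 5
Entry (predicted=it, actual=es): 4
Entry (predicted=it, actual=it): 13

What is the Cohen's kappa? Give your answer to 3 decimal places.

0.579

Observed agreement pₒ = trace/N = 36/45 = 0.8000
Expected agreement pₑ = Σ (rowᵢ·colᵢ)/N² = (27·28 + 18·17)/45² = 0.5244
κ = (pₒ − pₑ)/(1 − pₑ) = (0.8000 − 0.5244)/(1 − 0.5244) = 0.579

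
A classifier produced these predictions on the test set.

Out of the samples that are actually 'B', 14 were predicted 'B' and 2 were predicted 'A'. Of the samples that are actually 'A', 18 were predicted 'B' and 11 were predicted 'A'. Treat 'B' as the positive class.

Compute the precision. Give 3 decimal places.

0.438

Precision = TP/(TP+FP) = 14/(14+18) = 14/32 = 0.438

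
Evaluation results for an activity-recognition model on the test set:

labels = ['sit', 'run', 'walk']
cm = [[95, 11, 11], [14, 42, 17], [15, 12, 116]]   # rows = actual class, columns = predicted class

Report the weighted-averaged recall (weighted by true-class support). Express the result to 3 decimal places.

Per-class recall (TP/(TP+FN)):
  sit: TP=95, FN=11+11=22 → 95/117 = 0.8120
  run: TP=42, FN=14+17=31 → 42/73 = 0.5753
  walk: TP=116, FN=15+12=27 → 116/143 = 0.8112
Weighted-recall = Σ (supportᵢ/N)·recallᵢ with N=333: (117/333)·0.8120 + (73/333)·0.5753 + (143/333)·0.8112 = 0.760

0.760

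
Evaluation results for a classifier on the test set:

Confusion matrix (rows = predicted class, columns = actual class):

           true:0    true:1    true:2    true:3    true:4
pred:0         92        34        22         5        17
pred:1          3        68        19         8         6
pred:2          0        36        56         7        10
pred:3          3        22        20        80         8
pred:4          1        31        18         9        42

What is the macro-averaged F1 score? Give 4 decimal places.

Per-class F1 score (2·TP/(2·TP+FP+FN)):
  0: TP=92, FP=34+22+5+17=78, FN=3+0+3+1=7 → 184/269 = 0.68401
  1: TP=68, FP=3+19+8+6=36, FN=34+36+22+31=123 → 136/295 = 0.46102
  2: TP=56, FP=0+36+7+10=53, FN=22+19+20+18=79 → 112/244 = 0.45902
  3: TP=80, FP=3+22+20+8=53, FN=5+8+7+9=29 → 160/242 = 0.66116
  4: TP=42, FP=1+31+18+9=59, FN=17+6+10+8=41 → 84/184 = 0.45652
Macro-F1 score = mean = (0.68401 + 0.46102 + 0.45902 + 0.66116 + 0.45652) / 5 = 0.5443

0.5443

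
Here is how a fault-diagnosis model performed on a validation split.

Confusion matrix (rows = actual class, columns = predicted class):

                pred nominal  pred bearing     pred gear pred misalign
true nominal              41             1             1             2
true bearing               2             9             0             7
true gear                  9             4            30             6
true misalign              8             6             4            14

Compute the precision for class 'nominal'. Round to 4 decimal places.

One-vs-rest for 'nominal': TP = diagonal; FP = other classes predicted 'nominal'; FN = 'nominal' predicted as other.
precision = TP/(TP+FP).
nominal: TP=41, FP=2+9+8=19 → 41/60 = 0.68333

0.6833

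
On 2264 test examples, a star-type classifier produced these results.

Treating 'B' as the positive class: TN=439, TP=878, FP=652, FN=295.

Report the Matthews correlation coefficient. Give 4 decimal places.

0.1611

MCC = (TP·TN − FP·FN) / √((TP+FP)(TP+FN)(TN+FP)(TN+FN))
Numerator = 878·439 − 652·295 = 193102
Denominator = √(1530·1173·1091·734) = √1437176983860 = 1198823.1662
MCC = 193102 / 1198823.1662 = 0.1611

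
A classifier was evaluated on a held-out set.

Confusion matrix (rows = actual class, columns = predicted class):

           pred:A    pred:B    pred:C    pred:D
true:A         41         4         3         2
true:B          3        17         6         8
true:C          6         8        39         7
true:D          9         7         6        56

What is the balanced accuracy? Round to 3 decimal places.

0.672

Balanced accuracy = mean of per-class recall.
  A: recall = 41/50 = 0.8200
  B: recall = 17/34 = 0.5000
  C: recall = 39/60 = 0.6500
  D: recall = 56/78 = 0.7179
Mean = (0.8200 + 0.5000 + 0.6500 + 0.7179) / 4 = 0.672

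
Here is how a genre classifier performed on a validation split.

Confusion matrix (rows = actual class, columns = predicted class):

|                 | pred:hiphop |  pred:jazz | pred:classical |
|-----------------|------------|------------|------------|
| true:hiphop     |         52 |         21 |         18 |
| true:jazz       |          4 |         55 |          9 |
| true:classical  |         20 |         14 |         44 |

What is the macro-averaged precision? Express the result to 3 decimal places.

0.638

Per-class precision (TP/(TP+FP)):
  hiphop: TP=52, FP=4+20=24 → 52/76 = 0.6842
  jazz: TP=55, FP=21+14=35 → 55/90 = 0.6111
  classical: TP=44, FP=18+9=27 → 44/71 = 0.6197
Macro-precision = mean = (0.6842 + 0.6111 + 0.6197) / 3 = 0.638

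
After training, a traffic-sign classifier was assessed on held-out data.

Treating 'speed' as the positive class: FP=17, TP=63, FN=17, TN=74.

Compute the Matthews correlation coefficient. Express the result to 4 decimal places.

0.6007

MCC = (TP·TN − FP·FN) / √((TP+FP)(TP+FN)(TN+FP)(TN+FN))
Numerator = 63·74 − 17·17 = 4373
Denominator = √(80·80·91·91) = √52998400 = 7280.0000
MCC = 4373 / 7280.0000 = 0.6007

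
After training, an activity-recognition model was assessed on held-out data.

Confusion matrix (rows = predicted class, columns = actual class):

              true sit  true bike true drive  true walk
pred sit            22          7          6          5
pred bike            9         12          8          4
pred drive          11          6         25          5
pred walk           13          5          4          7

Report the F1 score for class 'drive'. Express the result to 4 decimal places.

0.5556

Take TP from the diagonal, FP from the rest of the 'drive' prediction marginal, FN from the rest of the 'drive' actual marginal.
F1 score = 2·TP/(2·TP+FP+FN).
drive: TP=25, FP=11+6+5=22, FN=6+8+4=18 → 50/90 = 0.55556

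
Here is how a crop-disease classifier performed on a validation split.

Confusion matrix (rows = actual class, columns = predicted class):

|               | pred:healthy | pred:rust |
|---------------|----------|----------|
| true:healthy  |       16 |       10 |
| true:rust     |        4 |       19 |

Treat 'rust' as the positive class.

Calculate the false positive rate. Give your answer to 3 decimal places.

0.385

FPR = FP/(FP+TN) = 10/(10+16) = 0.385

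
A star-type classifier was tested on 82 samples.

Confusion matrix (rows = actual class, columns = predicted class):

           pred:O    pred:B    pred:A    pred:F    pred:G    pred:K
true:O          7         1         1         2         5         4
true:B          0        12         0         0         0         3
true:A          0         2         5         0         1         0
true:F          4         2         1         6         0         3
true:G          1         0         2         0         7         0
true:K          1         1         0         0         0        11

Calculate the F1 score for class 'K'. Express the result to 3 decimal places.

0.647

Take TP from the diagonal, FP from the rest of the 'K' prediction marginal, FN from the rest of the 'K' actual marginal.
F1 score = 2·TP/(2·TP+FP+FN).
K: TP=11, FP=4+3+0+3+0=10, FN=1+1+0+0+0=2 → 22/34 = 0.6471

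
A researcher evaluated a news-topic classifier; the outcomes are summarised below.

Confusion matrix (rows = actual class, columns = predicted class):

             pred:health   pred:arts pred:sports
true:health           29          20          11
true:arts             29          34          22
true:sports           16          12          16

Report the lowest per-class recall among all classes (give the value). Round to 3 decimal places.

Per-class recall (TP/(TP+FN)):
  health: TP=29, FN=20+11=31 → 29/60 = 0.4833
  arts: TP=34, FN=29+22=51 → 34/85 = 0.4000
  sports: TP=16, FN=16+12=28 → 16/44 = 0.3636
Lowest is class 'sports' with recall = 0.364.

0.364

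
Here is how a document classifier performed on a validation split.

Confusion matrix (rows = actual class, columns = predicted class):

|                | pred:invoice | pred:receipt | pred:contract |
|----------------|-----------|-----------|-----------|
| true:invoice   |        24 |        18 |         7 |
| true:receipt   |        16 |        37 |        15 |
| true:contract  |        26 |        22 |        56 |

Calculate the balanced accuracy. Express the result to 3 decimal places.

0.524

Balanced accuracy = mean of per-class recall.
  invoice: recall = 24/49 = 0.4898
  receipt: recall = 37/68 = 0.5441
  contract: recall = 56/104 = 0.5385
Mean = (0.4898 + 0.5441 + 0.5385) / 3 = 0.524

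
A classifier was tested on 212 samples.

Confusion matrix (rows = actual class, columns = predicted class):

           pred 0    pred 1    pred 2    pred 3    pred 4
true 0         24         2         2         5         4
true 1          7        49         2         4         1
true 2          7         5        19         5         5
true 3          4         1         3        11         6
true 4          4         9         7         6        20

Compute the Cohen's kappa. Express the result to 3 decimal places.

0.465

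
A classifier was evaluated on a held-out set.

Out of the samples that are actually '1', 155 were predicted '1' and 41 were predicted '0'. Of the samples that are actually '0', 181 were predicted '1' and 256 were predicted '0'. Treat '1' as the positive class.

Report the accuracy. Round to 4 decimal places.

0.6493

Accuracy = (TP+TN)/N = (155+256)/633 = 0.6493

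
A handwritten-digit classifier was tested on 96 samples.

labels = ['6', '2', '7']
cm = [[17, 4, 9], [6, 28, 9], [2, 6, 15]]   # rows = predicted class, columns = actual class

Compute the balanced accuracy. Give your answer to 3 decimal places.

0.624

Balanced accuracy = mean of per-class recall.
  6: recall = 17/25 = 0.6800
  2: recall = 28/38 = 0.7368
  7: recall = 15/33 = 0.4545
Mean = (0.6800 + 0.7368 + 0.4545) / 3 = 0.624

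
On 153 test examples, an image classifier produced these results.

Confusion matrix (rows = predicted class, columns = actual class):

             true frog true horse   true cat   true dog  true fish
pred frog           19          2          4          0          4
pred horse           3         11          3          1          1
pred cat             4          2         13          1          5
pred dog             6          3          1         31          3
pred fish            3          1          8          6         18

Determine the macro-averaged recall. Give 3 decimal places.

Per-class recall (TP/(TP+FN)):
  frog: TP=19, FN=3+4+6+3=16 → 19/35 = 0.5429
  horse: TP=11, FN=2+2+3+1=8 → 11/19 = 0.5789
  cat: TP=13, FN=4+3+1+8=16 → 13/29 = 0.4483
  dog: TP=31, FN=0+1+1+6=8 → 31/39 = 0.7949
  fish: TP=18, FN=4+1+5+3=13 → 18/31 = 0.5806
Macro-recall = mean = (0.5429 + 0.5789 + 0.4483 + 0.7949 + 0.5806) / 5 = 0.589

0.589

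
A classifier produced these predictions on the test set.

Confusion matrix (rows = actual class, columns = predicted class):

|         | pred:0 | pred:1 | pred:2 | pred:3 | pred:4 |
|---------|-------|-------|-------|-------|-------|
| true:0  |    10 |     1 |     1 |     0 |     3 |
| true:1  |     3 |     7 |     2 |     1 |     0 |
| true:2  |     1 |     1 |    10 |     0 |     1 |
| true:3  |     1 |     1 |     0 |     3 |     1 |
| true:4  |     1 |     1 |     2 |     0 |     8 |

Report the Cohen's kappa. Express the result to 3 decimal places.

Observed agreement pₒ = trace/N = 38/59 = 0.6441
Expected agreement pₑ = Σ (rowᵢ·colᵢ)/N² = (15·16 + 13·11 + 13·15 + 6·4 + 12·13)/59² = 0.2178
κ = (pₒ − pₑ)/(1 − pₑ) = (0.6441 − 0.2178)/(1 − 0.2178) = 0.545

0.545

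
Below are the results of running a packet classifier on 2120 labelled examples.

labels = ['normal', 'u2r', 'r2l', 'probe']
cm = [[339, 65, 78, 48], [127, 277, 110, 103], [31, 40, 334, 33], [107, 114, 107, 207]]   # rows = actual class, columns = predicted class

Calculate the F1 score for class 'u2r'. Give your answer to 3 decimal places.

Treat 'u2r' as positive and all other classes as negative.
F1 score = 2·TP/(2·TP+FP+FN).
u2r: TP=277, FP=65+40+114=219, FN=127+110+103=340 → 554/1113 = 0.4978

0.498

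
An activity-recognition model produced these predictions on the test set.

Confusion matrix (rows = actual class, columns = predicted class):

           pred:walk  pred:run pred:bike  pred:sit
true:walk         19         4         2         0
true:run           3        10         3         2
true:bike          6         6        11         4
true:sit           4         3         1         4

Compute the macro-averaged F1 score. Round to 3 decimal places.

Per-class F1 score (2·TP/(2·TP+FP+FN)):
  walk: TP=19, FP=3+6+4=13, FN=4+2+0=6 → 38/57 = 0.6667
  run: TP=10, FP=4+6+3=13, FN=3+3+2=8 → 20/41 = 0.4878
  bike: TP=11, FP=2+3+1=6, FN=6+6+4=16 → 22/44 = 0.5000
  sit: TP=4, FP=0+2+4=6, FN=4+3+1=8 → 8/22 = 0.3636
Macro-F1 score = mean = (0.6667 + 0.4878 + 0.5000 + 0.3636) / 4 = 0.505

0.505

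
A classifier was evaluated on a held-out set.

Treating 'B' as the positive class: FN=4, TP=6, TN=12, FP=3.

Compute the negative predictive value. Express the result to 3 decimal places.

NPV = TN/(TN+FN) = 12/(12+4) = 0.750

0.750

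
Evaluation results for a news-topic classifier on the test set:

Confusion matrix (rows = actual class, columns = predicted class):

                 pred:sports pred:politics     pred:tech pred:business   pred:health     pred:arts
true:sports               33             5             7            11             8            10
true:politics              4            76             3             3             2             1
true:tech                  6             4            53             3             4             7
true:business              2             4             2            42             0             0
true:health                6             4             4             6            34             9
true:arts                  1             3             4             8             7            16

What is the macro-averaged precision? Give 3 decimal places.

0.620

Per-class precision (TP/(TP+FP)):
  sports: TP=33, FP=4+6+2+6+1=19 → 33/52 = 0.6346
  politics: TP=76, FP=5+4+4+4+3=20 → 76/96 = 0.7917
  tech: TP=53, FP=7+3+2+4+4=20 → 53/73 = 0.7260
  business: TP=42, FP=11+3+3+6+8=31 → 42/73 = 0.5753
  health: TP=34, FP=8+2+4+0+7=21 → 34/55 = 0.6182
  arts: TP=16, FP=10+1+7+0+9=27 → 16/43 = 0.3721
Macro-precision = mean = (0.6346 + 0.7917 + 0.7260 + 0.5753 + 0.6182 + 0.3721) / 6 = 0.620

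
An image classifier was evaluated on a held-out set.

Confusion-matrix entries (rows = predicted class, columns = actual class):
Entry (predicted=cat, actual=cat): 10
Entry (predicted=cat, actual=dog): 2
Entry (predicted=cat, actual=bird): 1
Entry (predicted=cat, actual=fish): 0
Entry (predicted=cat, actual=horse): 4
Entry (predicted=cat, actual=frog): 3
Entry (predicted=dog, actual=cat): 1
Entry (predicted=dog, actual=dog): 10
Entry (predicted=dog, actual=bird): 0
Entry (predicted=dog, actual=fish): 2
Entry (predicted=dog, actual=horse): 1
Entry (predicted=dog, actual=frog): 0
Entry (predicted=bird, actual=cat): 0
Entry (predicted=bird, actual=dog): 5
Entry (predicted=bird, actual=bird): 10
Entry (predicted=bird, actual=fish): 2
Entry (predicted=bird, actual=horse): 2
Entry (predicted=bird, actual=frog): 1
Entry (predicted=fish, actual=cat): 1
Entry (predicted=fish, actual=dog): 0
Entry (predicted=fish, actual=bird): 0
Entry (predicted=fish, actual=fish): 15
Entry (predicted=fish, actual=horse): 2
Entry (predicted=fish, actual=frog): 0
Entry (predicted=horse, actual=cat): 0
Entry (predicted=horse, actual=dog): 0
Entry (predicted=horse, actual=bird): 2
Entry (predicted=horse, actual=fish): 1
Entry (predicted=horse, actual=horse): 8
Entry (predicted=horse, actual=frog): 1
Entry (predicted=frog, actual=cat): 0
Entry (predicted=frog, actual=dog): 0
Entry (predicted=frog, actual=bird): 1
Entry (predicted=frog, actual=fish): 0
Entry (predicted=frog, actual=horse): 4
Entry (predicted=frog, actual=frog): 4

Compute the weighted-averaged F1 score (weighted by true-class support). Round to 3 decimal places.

Per-class F1 score (2·TP/(2·TP+FP+FN)):
  cat: TP=10, FP=2+1+0+4+3=10, FN=1+0+1+0+0=2 → 20/32 = 0.6250
  dog: TP=10, FP=1+0+2+1+0=4, FN=2+5+0+0+0=7 → 20/31 = 0.6452
  bird: TP=10, FP=0+5+2+2+1=10, FN=1+0+0+2+1=4 → 20/34 = 0.5882
  fish: TP=15, FP=1+0+0+2+0=3, FN=0+2+2+1+0=5 → 30/38 = 0.7895
  horse: TP=8, FP=0+0+2+1+1=4, FN=4+1+2+2+4=13 → 16/33 = 0.4848
  frog: TP=4, FP=0+0+1+0+4=5, FN=3+0+1+0+1=5 → 8/18 = 0.4444
Weighted-F1 score = Σ (supportᵢ/N)·F1 scoreᵢ with N=93: (12/93)·0.6250 + (17/93)·0.6452 + (14/93)·0.5882 + (20/93)·0.7895 + (21/93)·0.4848 + (9/93)·0.4444 = 0.609

0.609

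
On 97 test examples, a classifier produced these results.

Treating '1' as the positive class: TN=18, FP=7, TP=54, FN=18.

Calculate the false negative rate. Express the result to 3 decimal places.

FNR = FN/(FN+TP) = 18/(18+54) = 0.250

0.250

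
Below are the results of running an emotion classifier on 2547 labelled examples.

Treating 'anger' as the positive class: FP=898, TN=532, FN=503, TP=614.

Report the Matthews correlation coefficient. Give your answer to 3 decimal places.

-0.079

MCC = (TP·TN − FP·FN) / √((TP+FP)(TP+FN)(TN+FP)(TN+FN))
Numerator = 614·532 − 898·503 = -125046
Denominator = √(1512·1117·1430·1035) = √2499662365200 = 1581032.0570
MCC = -125046 / 1581032.0570 = -0.079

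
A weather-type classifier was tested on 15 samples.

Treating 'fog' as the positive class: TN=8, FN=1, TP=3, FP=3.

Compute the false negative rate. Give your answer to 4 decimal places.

0.2500

FNR = FN/(FN+TP) = 1/(1+3) = 0.2500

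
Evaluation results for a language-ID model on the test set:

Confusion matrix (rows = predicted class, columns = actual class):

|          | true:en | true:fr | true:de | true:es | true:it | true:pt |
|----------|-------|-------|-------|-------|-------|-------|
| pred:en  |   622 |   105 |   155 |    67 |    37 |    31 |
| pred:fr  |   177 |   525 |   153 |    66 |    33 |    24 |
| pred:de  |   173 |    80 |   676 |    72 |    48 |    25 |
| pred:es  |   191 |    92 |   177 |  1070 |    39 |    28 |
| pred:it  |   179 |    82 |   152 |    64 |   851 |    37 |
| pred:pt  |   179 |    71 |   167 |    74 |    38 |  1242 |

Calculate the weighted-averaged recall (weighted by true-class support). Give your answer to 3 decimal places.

Per-class recall (TP/(TP+FN)):
  en: TP=622, FN=177+173+191+179+179=899 → 622/1521 = 0.4089
  fr: TP=525, FN=105+80+92+82+71=430 → 525/955 = 0.5497
  de: TP=676, FN=155+153+177+152+167=804 → 676/1480 = 0.4568
  es: TP=1070, FN=67+66+72+64+74=343 → 1070/1413 = 0.7573
  it: TP=851, FN=37+33+48+39+38=195 → 851/1046 = 0.8136
  pt: TP=1242, FN=31+24+25+28+37=145 → 1242/1387 = 0.8955
Weighted-recall = Σ (supportᵢ/N)·recallᵢ with N=7802: (1521/7802)·0.4089 + (955/7802)·0.5497 + (1480/7802)·0.4568 + (1413/7802)·0.7573 + (1046/7802)·0.8136 + (1387/7802)·0.8955 = 0.639

0.639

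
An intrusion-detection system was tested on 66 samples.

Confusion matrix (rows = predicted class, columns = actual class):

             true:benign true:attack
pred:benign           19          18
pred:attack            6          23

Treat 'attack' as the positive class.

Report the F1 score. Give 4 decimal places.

Precision = TP/(TP+FP) = 23/29 = 0.7931
Recall = TP/(TP+FN) = 23/41 = 0.5610
F1 = 2·TP/(2·TP+FP+FN) = 46/70 = 0.6571

0.6571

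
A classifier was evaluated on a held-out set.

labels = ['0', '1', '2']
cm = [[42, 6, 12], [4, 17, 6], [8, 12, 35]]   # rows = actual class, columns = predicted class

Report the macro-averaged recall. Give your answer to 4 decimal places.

Per-class recall (TP/(TP+FN)):
  0: TP=42, FN=6+12=18 → 42/60 = 0.70000
  1: TP=17, FN=4+6=10 → 17/27 = 0.62963
  2: TP=35, FN=8+12=20 → 35/55 = 0.63636
Macro-recall = mean = (0.70000 + 0.62963 + 0.63636) / 3 = 0.6553

0.6553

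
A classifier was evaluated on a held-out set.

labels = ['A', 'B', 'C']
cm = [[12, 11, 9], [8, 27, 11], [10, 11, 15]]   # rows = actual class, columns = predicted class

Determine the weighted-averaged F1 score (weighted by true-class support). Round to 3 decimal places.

0.471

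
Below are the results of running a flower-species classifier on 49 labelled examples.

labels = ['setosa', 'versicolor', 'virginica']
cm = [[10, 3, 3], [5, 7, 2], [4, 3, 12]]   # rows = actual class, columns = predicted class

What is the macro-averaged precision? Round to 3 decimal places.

Per-class precision (TP/(TP+FP)):
  setosa: TP=10, FP=5+4=9 → 10/19 = 0.5263
  versicolor: TP=7, FP=3+3=6 → 7/13 = 0.5385
  virginica: TP=12, FP=3+2=5 → 12/17 = 0.7059
Macro-precision = mean = (0.5263 + 0.5385 + 0.7059) / 3 = 0.590

0.590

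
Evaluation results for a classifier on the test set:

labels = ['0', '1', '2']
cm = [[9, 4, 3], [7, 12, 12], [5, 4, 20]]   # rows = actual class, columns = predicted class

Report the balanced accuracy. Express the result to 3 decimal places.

Balanced accuracy = mean of per-class recall.
  0: recall = 9/16 = 0.5625
  1: recall = 12/31 = 0.3871
  2: recall = 20/29 = 0.6897
Mean = (0.5625 + 0.3871 + 0.6897) / 3 = 0.546

0.546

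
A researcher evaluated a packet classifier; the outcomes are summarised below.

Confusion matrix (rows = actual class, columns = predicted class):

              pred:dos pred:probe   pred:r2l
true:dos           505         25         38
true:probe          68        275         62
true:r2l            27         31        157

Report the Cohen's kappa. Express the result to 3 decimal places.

Observed agreement pₒ = trace/N = 937/1188 = 0.7887
Expected agreement pₑ = Σ (rowᵢ·colᵢ)/N² = (568·600 + 405·331 + 215·257)/1188² = 0.3756
κ = (pₒ − pₑ)/(1 − pₑ) = (0.7887 − 0.3756)/(1 − 0.3756) = 0.662

0.662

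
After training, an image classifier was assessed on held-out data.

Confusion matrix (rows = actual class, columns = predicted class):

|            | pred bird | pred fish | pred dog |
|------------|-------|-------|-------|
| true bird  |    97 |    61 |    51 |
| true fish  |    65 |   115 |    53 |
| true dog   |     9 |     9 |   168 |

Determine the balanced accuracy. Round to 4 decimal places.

0.6203

Balanced accuracy = mean of per-class recall.
  bird: recall = 97/209 = 0.46411
  fish: recall = 115/233 = 0.49356
  dog: recall = 168/186 = 0.90323
Mean = (0.46411 + 0.49356 + 0.90323) / 3 = 0.6203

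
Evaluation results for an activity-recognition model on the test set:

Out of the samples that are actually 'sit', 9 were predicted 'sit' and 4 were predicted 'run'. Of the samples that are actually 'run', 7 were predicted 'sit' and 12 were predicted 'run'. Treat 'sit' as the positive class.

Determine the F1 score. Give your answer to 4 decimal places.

Precision = TP/(TP+FP) = 9/16 = 0.5625
Recall = TP/(TP+FN) = 9/13 = 0.6923
F1 = 2·TP/(2·TP+FP+FN) = 18/29 = 0.6207

0.6207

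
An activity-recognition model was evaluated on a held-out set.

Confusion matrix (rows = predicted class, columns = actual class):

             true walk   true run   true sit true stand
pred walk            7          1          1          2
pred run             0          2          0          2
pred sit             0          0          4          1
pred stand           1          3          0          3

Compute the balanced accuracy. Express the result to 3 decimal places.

Balanced accuracy = mean of per-class recall.
  walk: recall = 7/8 = 0.8750
  run: recall = 2/6 = 0.3333
  sit: recall = 4/5 = 0.8000
  stand: recall = 3/8 = 0.3750
Mean = (0.8750 + 0.3333 + 0.8000 + 0.3750) / 4 = 0.596

0.596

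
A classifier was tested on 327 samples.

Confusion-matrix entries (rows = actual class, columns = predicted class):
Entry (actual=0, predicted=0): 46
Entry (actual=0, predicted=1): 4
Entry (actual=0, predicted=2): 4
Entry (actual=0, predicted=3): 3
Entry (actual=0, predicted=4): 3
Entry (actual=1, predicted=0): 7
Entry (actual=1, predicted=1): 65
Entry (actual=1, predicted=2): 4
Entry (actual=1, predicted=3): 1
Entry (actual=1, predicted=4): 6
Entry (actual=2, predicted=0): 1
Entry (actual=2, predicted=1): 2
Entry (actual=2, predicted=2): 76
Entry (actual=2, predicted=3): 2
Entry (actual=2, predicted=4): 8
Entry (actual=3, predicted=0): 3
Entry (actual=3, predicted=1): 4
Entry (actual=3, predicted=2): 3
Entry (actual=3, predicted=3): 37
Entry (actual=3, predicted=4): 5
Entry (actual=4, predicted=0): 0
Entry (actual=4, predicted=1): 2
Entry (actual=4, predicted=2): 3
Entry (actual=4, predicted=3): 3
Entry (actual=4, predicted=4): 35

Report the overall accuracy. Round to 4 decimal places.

Accuracy = trace / total = (46+65+76+37+35=259) / 327 = 259/327 = 0.7920

0.7920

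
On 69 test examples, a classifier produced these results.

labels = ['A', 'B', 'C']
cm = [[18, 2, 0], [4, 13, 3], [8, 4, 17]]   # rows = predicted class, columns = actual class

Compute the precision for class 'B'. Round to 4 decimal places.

One-vs-rest for 'B': TP = diagonal; FP = other classes predicted 'B'; FN = 'B' predicted as other.
precision = TP/(TP+FP).
B: TP=13, FP=4+3=7 → 13/20 = 0.65000

0.6500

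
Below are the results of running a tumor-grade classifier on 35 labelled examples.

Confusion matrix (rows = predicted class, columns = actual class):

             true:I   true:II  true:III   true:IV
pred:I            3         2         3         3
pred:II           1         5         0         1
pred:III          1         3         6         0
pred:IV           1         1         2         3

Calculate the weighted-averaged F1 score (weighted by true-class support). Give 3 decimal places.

Per-class F1 score (2·TP/(2·TP+FP+FN)):
  I: TP=3, FP=2+3+3=8, FN=1+1+1=3 → 6/17 = 0.3529
  II: TP=5, FP=1+0+1=2, FN=2+3+1=6 → 10/18 = 0.5556
  III: TP=6, FP=1+3+0=4, FN=3+0+2=5 → 12/21 = 0.5714
  IV: TP=3, FP=1+1+2=4, FN=3+1+0=4 → 6/14 = 0.4286
Weighted-F1 score = Σ (supportᵢ/N)·F1 scoreᵢ with N=35: (6/35)·0.3529 + (11/35)·0.5556 + (11/35)·0.5714 + (7/35)·0.4286 = 0.500

0.500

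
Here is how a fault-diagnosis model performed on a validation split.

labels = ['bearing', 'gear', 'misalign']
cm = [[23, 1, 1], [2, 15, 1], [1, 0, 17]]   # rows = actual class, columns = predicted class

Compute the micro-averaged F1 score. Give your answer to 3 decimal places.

Micro-averaging pools counts across classes: ΣTP=55, ΣFP=6, ΣFN=6.
Micro-F1 score = 2·TP/(2·TP+FP+FN) on pooled counts = 0.902 (equals overall accuracy in single-label multiclass).

0.902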